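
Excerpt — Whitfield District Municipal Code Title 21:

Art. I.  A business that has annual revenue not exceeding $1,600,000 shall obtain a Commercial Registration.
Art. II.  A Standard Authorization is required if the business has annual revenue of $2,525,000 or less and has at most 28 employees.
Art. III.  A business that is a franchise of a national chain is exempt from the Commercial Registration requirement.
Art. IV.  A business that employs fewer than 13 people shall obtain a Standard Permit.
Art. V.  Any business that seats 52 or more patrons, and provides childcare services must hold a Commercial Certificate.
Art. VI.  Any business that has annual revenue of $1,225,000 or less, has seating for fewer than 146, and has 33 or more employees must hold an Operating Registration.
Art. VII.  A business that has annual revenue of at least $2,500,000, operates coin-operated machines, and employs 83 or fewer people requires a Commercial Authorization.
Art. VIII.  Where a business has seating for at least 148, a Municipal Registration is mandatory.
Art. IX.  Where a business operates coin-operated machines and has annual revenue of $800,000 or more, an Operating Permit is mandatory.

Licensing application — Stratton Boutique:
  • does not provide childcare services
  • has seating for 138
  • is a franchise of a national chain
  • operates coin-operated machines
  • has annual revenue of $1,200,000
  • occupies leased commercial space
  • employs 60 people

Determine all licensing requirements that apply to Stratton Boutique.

Art. I. revenue $1,200,000 ≤ $1,600,000 → Commercial Registration required.
Art. II. revenue $1,200,000 ≤ $2,525,000; employees 60 > 28 → Standard Authorization not required.
Art. III. is a franchise of a national chain → exempt from Commercial Registration.
Art. IV. employees 60 ≥ 13 → Standard Permit not required.
Art. V. seating 138 ≥ 52; does not provide childcare services → Commercial Certificate not required.
Art. VI. revenue $1,200,000 ≤ $1,225,000; seating 138 < 146; employees 60 ≥ 33 → Operating Registration required.
Art. VII. revenue $1,200,000 < $2,500,000; operates coin-operated machines; employees 60 ≤ 83 → Commercial Authorization not required.
Art. VIII. seating 138 < 148 → Municipal Registration not required.
Art. IX. operates coin-operated machines; revenue $1,200,000 ≥ $800,000 → Operating Permit required.

Operating Permit, Operating Registration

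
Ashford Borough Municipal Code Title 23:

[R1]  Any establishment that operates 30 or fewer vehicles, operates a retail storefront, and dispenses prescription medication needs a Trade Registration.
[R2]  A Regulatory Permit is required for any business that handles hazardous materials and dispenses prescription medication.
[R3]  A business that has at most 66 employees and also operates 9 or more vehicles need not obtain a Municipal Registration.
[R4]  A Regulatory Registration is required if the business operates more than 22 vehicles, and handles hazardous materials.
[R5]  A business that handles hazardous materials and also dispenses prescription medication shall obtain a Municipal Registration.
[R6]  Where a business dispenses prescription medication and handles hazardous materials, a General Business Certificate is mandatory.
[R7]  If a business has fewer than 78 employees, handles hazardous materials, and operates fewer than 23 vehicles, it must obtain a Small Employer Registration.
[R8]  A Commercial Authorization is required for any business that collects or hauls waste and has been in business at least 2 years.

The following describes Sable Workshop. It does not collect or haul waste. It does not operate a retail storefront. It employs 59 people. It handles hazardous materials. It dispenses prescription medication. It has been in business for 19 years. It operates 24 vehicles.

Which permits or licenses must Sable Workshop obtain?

[R1] vehicles 24 ≤ 30; does not operate a retail storefront; dispenses prescription medication → Trade Registration not required.
[R2] handles hazardous materials; dispenses prescription medication → Regulatory Permit required.
[R3] employees 59 ≤ 66; vehicles 24 ≥ 9 → exempt from Municipal Registration.
[R4] vehicles 24 > 22; handles hazardous materials → Regulatory Registration required.
[R5] handles hazardous materials; dispenses prescription medication → Municipal Registration required.
[R6] dispenses prescription medication; handles hazardous materials → General Business Certificate required.
[R7] employees 59 < 78; handles hazardous materials; vehicles 24 ≥ 23 → Small Employer Registration not required.
[R8] does not collect or haul waste; years in business 19 ≥ 2 → Commercial Authorization not required.

General Business Certificate, Regulatory Permit, Regulatory Registration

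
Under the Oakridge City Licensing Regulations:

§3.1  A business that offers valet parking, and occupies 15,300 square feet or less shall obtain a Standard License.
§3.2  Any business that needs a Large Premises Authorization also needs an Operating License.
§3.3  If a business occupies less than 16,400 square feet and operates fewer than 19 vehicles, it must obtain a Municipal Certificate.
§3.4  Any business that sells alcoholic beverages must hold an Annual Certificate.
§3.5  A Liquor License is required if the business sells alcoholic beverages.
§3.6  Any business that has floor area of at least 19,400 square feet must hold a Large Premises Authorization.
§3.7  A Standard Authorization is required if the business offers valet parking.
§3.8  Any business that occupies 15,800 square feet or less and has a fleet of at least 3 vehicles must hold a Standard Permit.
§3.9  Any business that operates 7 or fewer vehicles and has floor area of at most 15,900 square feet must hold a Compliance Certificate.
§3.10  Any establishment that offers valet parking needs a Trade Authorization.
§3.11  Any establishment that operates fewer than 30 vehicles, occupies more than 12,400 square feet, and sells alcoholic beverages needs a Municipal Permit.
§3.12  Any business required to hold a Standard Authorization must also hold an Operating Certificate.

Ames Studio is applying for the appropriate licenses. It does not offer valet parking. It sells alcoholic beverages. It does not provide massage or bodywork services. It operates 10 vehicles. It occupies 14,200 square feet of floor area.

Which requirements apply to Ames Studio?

Annual Certificate, Liquor License, Municipal Certificate, Municipal Permit, Standard Permit

§3.1 does not offer valet parking; floor area 14,200 square feet ≤ 15,300 square feet → Standard License not required.
§3.2 Large Premises Authorization is not required → no effect.
§3.3 floor area 14,200 square feet < 16,400 square feet; vehicles 10 < 19 → Municipal Certificate required.
§3.4 sells alcoholic beverages → Annual Certificate required.
§3.5 sells alcoholic beverages → Liquor License required.
§3.6 floor area 14,200 square feet < 19,400 square feet → Large Premises Authorization not required.
§3.7 does not offer valet parking → Standard Authorization not required.
§3.8 floor area 14,200 square feet ≤ 15,800 square feet; vehicles 10 ≥ 3 → Standard Permit required.
§3.9 vehicles 10 > 7; floor area 14,200 square feet ≤ 15,900 square feet → Compliance Certificate not required.
§3.10 does not offer valet parking → Trade Authorization not required.
§3.11 vehicles 10 < 30; floor area 14,200 square feet > 12,400 square feet; sells alcoholic beverages → Municipal Permit required.
§3.12 Standard Authorization is not required → no effect.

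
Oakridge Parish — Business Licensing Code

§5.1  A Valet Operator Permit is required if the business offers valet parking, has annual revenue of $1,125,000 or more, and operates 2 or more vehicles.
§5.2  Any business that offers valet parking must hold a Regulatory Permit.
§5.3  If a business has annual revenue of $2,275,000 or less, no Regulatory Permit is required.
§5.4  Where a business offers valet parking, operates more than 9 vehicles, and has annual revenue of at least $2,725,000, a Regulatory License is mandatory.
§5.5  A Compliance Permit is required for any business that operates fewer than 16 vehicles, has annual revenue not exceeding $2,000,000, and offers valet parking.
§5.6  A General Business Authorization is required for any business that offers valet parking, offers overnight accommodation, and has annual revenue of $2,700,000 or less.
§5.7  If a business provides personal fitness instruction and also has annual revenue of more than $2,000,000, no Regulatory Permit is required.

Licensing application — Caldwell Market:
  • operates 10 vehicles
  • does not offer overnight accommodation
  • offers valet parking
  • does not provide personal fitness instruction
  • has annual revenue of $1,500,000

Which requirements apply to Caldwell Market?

Compliance Permit, Valet Operator Permit

§5.1 offers valet parking; revenue $1,500,000 ≥ $1,125,000; vehicles 10 ≥ 2 → Valet Operator Permit required.
§5.2 offers valet parking → Regulatory Permit required.
§5.3 revenue $1,500,000 ≤ $2,275,000 → exempt from Regulatory Permit.
§5.4 offers valet parking; vehicles 10 > 9; revenue $1,500,000 < $2,725,000 → Regulatory License not required.
§5.5 vehicles 10 < 16; revenue $1,500,000 ≤ $2,000,000; offers valet parking → Compliance Permit required.
§5.6 offers valet parking; does not offer overnight accommodation; revenue $1,500,000 ≤ $2,700,000 → General Business Authorization not required.
§5.7 does not provide personal fitness instruction; revenue $1,500,000 ≤ $2,000,000 → Regulatory Permit exemption does not apply.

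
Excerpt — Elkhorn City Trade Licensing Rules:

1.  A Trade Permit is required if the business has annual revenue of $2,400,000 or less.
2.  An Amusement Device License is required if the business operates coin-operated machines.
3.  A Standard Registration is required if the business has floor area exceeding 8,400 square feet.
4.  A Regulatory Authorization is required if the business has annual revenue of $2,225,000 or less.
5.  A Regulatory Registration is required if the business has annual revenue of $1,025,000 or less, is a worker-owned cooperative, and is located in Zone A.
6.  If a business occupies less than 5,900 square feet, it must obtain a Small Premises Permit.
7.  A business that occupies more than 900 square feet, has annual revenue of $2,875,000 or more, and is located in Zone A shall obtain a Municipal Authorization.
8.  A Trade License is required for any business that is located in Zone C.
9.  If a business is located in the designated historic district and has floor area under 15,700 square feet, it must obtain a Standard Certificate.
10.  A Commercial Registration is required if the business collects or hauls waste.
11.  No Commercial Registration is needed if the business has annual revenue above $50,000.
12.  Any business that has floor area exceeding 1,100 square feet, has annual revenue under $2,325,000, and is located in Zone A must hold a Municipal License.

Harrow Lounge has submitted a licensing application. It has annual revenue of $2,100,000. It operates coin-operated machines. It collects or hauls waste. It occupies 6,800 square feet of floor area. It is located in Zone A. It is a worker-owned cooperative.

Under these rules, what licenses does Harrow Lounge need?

Amusement Device License, Municipal License, Regulatory Authorization, Trade Permit

1. revenue $2,100,000 ≤ $2,400,000 → Trade Permit required.
2. operates coin-operated machines → Amusement Device License required.
3. floor area 6,800 square feet ≤ 8,400 square feet → Standard Registration not required.
4. revenue $2,100,000 ≤ $2,225,000 → Regulatory Authorization required.
5. revenue $2,100,000 > $1,025,000; is a worker-owned cooperative; is located in Zone A → Regulatory Registration not required.
6. floor area 6,800 square feet ≥ 5,900 square feet → Small Premises Permit not required.
7. floor area 6,800 square feet > 900 square feet; revenue $2,100,000 < $2,875,000; is located in Zone A → Municipal Authorization not required.
8. is located in Zone A (not: is located in Zone C) → Trade License not required.
9. is located in Zone A (not: is located in the designated historic district); floor area 6,800 square feet < 15,700 square feet → Standard Certificate not required.
10. collects or hauls waste → Commercial Registration required.
11. revenue $2,100,000 > $50,000 → exempt from Commercial Registration.
12. floor area 6,800 square feet > 1,100 square feet; revenue $2,100,000 < $2,325,000; is located in Zone A → Municipal License required.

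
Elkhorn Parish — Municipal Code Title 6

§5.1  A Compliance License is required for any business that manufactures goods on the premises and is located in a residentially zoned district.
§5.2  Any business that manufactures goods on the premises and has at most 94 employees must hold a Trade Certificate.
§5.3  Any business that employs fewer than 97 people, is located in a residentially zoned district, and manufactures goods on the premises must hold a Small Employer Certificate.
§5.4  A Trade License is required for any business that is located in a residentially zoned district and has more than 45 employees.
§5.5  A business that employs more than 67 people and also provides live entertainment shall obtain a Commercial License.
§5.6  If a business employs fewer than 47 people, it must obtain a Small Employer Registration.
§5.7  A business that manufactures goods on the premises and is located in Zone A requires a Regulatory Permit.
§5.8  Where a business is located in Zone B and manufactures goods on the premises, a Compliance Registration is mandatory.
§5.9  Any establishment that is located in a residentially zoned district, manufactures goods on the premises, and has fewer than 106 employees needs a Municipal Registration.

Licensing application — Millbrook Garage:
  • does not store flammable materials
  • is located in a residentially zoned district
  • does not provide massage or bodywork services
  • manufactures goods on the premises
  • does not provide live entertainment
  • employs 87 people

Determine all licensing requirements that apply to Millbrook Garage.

Compliance License, Municipal Registration, Small Employer Certificate, Trade Certificate, Trade License

§5.1 manufactures goods on the premises; is located in a residentially zoned district → Compliance License required.
§5.2 manufactures goods on the premises; employees 87 ≤ 94 → Trade Certificate required.
§5.3 employees 87 < 97; is located in a residentially zoned district; manufactures goods on the premises → Small Employer Certificate required.
§5.4 is located in a residentially zoned district; employees 87 > 45 → Trade License required.
§5.5 employees 87 > 67; does not provide live entertainment → Commercial License not required.
§5.6 employees 87 ≥ 47 → Small Employer Registration not required.
§5.7 manufactures goods on the premises; is located in a residentially zoned district (not: is located in Zone A) → Regulatory Permit not required.
§5.8 is located in a residentially zoned district (not: is located in Zone B); manufactures goods on the premises → Compliance Registration not required.
§5.9 is located in a residentially zoned district; manufactures goods on the premises; employees 87 < 106 → Municipal Registration required.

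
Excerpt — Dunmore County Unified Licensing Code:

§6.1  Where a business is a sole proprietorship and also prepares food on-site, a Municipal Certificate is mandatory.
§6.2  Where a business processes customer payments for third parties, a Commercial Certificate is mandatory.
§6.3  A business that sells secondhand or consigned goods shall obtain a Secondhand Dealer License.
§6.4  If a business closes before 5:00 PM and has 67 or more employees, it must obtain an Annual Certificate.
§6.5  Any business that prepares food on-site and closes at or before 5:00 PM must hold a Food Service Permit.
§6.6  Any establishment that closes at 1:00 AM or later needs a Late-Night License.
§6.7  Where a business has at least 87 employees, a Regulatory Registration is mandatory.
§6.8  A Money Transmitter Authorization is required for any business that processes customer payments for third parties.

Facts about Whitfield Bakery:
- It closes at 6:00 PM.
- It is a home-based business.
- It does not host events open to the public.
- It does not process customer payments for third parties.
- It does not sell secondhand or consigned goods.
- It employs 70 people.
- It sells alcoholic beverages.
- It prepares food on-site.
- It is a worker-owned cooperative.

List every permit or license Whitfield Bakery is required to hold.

§6.1 is a worker-owned cooperative (not: is a sole proprietorship); prepares food on-site → Municipal Certificate not required.
§6.2 does not process customer payments for third parties → Commercial Certificate not required.
§6.3 does not sell secondhand or consigned goods → Secondhand Dealer License not required.
§6.4 closes 6:00 PM, after 5:00 PM; employees 70 ≥ 67 → Annual Certificate not required.
§6.5 prepares food on-site; closes 6:00 PM, after 5:00 PM → Food Service Permit not required.
§6.6 closes 6:00 PM, at/before 1:00 AM → Late-Night License not required.
§6.7 employees 70 < 87 → Regulatory Registration not required.
§6.8 does not process customer payments for third parties → Money Transmitter Authorization not required.

None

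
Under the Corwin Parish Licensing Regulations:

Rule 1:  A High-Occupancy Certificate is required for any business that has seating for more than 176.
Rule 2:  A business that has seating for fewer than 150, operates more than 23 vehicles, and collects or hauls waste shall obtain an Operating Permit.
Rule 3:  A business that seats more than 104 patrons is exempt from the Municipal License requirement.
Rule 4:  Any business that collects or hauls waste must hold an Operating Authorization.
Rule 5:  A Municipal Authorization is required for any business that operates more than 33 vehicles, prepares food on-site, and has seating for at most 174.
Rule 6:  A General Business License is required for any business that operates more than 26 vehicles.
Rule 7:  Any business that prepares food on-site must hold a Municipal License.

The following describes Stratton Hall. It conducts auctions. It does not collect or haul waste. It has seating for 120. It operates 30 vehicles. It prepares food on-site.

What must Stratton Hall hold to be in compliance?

General Business License

Rule 1: seating 120 ≤ 176 → High-Occupancy Certificate not required.
Rule 2: seating 120 < 150; vehicles 30 > 23; does not collect or haul waste → Operating Permit not required.
Rule 3: seating 120 > 104 → exempt from Municipal License.
Rule 4: does not collect or haul waste → Operating Authorization not required.
Rule 5: vehicles 30 ≤ 33; prepares food on-site; seating 120 ≤ 174 → Municipal Authorization not required.
Rule 6: vehicles 30 > 26 → General Business License required.
Rule 7: prepares food on-site → Municipal License required.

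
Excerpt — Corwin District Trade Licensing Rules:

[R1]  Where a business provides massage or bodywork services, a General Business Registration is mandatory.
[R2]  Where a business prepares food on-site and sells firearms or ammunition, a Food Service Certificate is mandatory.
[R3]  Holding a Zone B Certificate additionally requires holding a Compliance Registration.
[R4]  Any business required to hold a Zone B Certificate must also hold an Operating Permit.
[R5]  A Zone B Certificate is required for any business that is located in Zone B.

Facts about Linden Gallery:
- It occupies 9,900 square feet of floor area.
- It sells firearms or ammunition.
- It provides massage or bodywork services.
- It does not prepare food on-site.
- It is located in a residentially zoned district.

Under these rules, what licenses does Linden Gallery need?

[R1] provides massage or bodywork services → General Business Registration required.
[R2] does not prepare food on-site; sells firearms or ammunition → Food Service Certificate not required.
[R3] Zone B Certificate is not required → no effect.
[R4] Zone B Certificate is not required → no effect.
[R5] is located in a residentially zoned district (not: is located in Zone B) → Zone B Certificate not required.

General Business Registration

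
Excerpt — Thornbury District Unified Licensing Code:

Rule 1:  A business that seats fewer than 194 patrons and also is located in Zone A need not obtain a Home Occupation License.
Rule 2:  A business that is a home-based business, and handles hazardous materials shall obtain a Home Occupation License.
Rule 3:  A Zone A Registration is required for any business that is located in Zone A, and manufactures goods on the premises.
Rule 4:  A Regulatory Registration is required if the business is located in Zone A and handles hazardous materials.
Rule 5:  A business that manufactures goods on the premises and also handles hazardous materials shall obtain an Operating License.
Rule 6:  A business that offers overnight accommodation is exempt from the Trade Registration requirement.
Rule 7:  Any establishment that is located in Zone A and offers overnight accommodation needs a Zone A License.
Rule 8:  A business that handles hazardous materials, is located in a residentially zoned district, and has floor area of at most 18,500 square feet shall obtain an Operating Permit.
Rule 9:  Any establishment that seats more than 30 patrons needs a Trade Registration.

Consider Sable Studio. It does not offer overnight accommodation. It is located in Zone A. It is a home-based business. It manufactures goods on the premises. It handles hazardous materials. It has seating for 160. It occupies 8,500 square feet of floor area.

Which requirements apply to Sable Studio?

Rule 1: seating 160 < 194; is located in Zone A → exempt from Home Occupation License.
Rule 2: is a home-based business; handles hazardous materials → Home Occupation License required.
Rule 3: is located in Zone A; manufactures goods on the premises → Zone A Registration required.
Rule 4: is located in Zone A; handles hazardous materials → Regulatory Registration required.
Rule 5: manufactures goods on the premises; handles hazardous materials → Operating License required.
Rule 6: does not offer overnight accommodation → Trade Registration exemption does not apply.
Rule 7: is located in Zone A; does not offer overnight accommodation → Zone A License not required.
Rule 8: handles hazardous materials; is located in Zone A (not: is located in a residentially zoned district); floor area 8,500 square feet ≤ 18,500 square feet → Operating Permit not required.
Rule 9: seating 160 > 30 → Trade Registration required.

Operating License, Regulatory Registration, Trade Registration, Zone A Registration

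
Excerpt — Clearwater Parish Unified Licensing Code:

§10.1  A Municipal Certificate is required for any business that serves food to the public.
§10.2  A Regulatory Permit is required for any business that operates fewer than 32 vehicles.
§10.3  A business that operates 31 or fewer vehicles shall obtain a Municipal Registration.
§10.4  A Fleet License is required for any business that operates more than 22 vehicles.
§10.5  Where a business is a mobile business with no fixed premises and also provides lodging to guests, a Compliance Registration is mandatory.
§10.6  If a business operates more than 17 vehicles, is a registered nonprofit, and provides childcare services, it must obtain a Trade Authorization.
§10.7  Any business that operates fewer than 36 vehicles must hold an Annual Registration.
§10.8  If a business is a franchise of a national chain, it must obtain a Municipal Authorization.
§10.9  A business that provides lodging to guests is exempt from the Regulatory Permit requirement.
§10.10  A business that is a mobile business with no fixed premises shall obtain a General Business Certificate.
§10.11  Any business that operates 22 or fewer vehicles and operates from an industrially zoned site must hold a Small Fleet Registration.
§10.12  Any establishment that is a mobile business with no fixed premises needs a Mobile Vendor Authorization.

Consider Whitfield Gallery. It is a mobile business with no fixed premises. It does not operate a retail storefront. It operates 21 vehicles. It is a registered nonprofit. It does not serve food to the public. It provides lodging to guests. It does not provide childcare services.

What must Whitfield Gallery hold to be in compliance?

Annual Registration, Compliance Registration, General Business Certificate, Mobile Vendor Authorization, Municipal Registration

§10.1 does not serve food to the public → Municipal Certificate not required.
§10.2 vehicles 21 < 32 → Regulatory Permit required.
§10.3 vehicles 21 ≤ 31 → Municipal Registration required.
§10.4 vehicles 21 ≤ 22 → Fleet License not required.
§10.5 is a mobile business with no fixed premises; provides lodging to guests → Compliance Registration required.
§10.6 vehicles 21 > 17; is a registered nonprofit; does not provide childcare services → Trade Authorization not required.
§10.7 vehicles 21 < 36 → Annual Registration required.
§10.8 is a registered nonprofit (not: is a franchise of a national chain) → Municipal Authorization not required.
§10.9 provides lodging to guests → exempt from Regulatory Permit.
§10.10 is a mobile business with no fixed premises → General Business Certificate required.
§10.11 vehicles 21 ≤ 22; is a mobile business with no fixed premises (not: operates from an industrially zoned site) → Small Fleet Registration not required.
§10.12 is a mobile business with no fixed premises → Mobile Vendor Authorization required.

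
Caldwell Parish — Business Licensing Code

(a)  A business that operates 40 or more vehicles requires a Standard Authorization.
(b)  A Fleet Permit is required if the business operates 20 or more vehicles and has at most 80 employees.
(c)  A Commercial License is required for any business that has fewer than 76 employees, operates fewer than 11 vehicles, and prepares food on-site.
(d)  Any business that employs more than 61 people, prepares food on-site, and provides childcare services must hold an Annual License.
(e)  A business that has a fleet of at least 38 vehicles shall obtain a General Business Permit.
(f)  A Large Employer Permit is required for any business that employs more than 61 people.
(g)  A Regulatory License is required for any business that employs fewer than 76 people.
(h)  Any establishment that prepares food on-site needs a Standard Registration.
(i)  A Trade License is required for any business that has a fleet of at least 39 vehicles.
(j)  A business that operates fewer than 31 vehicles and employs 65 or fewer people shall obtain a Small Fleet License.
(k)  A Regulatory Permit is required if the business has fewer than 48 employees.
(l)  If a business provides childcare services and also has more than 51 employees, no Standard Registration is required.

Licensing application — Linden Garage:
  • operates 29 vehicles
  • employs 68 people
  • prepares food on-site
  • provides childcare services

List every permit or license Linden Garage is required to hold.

Annual License, Fleet Permit, Large Employer Permit, Regulatory License

(a) vehicles 29 < 40 → Standard Authorization not required.
(b) vehicles 29 ≥ 20; employees 68 ≤ 80 → Fleet Permit required.
(c) employees 68 < 76; vehicles 29 ≥ 11; prepares food on-site → Commercial License not required.
(d) employees 68 > 61; prepares food on-site; provides childcare services → Annual License required.
(e) vehicles 29 < 38 → General Business Permit not required.
(f) employees 68 > 61 → Large Employer Permit required.
(g) employees 68 < 76 → Regulatory License required.
(h) prepares food on-site → Standard Registration required.
(i) vehicles 29 < 39 → Trade License not required.
(j) vehicles 29 < 31; employees 68 > 65 → Small Fleet License not required.
(k) employees 68 ≥ 48 → Regulatory Permit not required.
(l) provides childcare services; employees 68 > 51 → exempt from Standard Registration.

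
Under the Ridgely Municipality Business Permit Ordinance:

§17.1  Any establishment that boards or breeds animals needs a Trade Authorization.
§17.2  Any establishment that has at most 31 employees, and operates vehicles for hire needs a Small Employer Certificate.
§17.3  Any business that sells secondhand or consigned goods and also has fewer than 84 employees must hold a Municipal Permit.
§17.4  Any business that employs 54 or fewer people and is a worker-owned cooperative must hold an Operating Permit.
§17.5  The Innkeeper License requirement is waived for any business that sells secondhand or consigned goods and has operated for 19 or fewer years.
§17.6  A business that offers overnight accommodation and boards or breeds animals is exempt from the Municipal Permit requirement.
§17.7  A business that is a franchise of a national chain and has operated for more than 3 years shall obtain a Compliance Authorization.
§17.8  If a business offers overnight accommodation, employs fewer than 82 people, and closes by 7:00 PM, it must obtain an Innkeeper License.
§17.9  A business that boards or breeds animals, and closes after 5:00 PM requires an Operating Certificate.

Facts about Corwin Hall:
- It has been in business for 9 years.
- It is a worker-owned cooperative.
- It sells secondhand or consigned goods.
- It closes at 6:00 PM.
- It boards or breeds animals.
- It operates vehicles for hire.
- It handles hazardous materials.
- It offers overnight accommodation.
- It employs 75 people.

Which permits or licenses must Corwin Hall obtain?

§17.1 boards or breeds animals → Trade Authorization required.
§17.2 employees 75 > 31; operates vehicles for hire → Small Employer Certificate not required.
§17.3 sells secondhand or consigned goods; employees 75 < 84 → Municipal Permit required.
§17.4 employees 75 > 54; is a worker-owned cooperative → Operating Permit not required.
§17.5 sells secondhand or consigned goods; years in business 9 ≤ 19 → exempt from Innkeeper License.
§17.6 offers overnight accommodation; boards or breeds animals → exempt from Municipal Permit.
§17.7 is a worker-owned cooperative (not: is a franchise of a national chain); years in business 9 > 3 → Compliance Authorization not required.
§17.8 offers overnight accommodation; employees 75 < 82; closes 6:00 PM, at/before 7:00 PM → Innkeeper License required.
§17.9 boards or breeds animals; closes 6:00 PM, after 5:00 PM → Operating Certificate required.

Operating Certificate, Trade Authorization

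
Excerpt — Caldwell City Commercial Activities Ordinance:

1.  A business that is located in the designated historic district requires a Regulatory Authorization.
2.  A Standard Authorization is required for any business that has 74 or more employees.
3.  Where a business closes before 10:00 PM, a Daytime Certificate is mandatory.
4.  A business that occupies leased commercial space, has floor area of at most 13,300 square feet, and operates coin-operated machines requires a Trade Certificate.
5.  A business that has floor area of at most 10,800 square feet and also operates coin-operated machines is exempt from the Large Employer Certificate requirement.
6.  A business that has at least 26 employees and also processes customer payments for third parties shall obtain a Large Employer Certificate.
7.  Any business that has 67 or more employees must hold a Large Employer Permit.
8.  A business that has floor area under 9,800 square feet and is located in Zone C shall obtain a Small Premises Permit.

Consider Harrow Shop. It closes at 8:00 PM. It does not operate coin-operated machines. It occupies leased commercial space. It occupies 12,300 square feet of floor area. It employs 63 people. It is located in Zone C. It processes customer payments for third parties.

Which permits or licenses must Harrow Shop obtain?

Daytime Certificate, Large Employer Certificate

1. is located in Zone C (not: is located in the designated historic district) → Regulatory Authorization not required.
2. employees 63 < 74 → Standard Authorization not required.
3. closes 8:00 PM, at/before 10:00 PM → Daytime Certificate required.
4. occupies leased commercial space; floor area 12,300 square feet ≤ 13,300 square feet; does not operate coin-operated machines → Trade Certificate not required.
5. floor area 12,300 square feet > 10,800 square feet; does not operate coin-operated machines → Large Employer Certificate exemption does not apply.
6. employees 63 ≥ 26; processes customer payments for third parties → Large Employer Certificate required.
7. employees 63 < 67 → Large Employer Permit not required.
8. floor area 12,300 square feet ≥ 9,800 square feet; is located in Zone C → Small Premises Permit not required.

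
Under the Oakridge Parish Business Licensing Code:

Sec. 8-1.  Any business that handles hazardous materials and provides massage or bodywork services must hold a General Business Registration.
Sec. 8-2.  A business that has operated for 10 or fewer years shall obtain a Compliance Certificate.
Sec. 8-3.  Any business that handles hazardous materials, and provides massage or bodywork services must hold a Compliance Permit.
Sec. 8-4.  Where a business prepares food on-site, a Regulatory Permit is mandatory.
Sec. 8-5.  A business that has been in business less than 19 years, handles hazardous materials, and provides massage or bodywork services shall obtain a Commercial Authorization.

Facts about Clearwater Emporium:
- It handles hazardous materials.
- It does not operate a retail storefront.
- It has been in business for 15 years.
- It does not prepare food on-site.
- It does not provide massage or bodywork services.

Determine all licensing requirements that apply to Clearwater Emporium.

Sec. 8-1. handles hazardous materials; does not provide massage or bodywork services → General Business Registration not required.
Sec. 8-2. years in business 15 > 10 → Compliance Certificate not required.
Sec. 8-3. handles hazardous materials; does not provide massage or bodywork services → Compliance Permit not required.
Sec. 8-4. does not prepare food on-site → Regulatory Permit not required.
Sec. 8-5. years in business 15 < 19; handles hazardous materials; does not provide massage or bodywork services → Commercial Authorization not required.

None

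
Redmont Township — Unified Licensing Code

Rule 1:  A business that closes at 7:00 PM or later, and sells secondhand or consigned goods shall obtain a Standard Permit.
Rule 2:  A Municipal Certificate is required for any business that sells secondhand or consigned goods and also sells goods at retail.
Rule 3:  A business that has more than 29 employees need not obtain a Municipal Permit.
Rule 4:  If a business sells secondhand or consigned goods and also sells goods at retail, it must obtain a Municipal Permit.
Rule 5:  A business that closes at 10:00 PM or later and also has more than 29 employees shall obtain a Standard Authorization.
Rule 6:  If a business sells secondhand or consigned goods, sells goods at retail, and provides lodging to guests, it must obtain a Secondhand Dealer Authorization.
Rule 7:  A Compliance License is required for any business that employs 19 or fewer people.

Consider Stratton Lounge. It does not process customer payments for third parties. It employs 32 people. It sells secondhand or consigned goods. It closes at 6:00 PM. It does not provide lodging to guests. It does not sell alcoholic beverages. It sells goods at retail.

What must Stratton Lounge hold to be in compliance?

Rule 1: closes 6:00 PM, at/before 7:00 PM; sells secondhand or consigned goods → Standard Permit not required.
Rule 2: sells secondhand or consigned goods; sells goods at retail → Municipal Certificate required.
Rule 3: employees 32 > 29 → exempt from Municipal Permit.
Rule 4: sells secondhand or consigned goods; sells goods at retail → Municipal Permit required.
Rule 5: closes 6:00 PM, at/before 10:00 PM; employees 32 > 29 → Standard Authorization not required.
Rule 6: sells secondhand or consigned goods; sells goods at retail; does not provide lodging to guests → Secondhand Dealer Authorization not required.
Rule 7: employees 32 > 19 → Compliance License not required.

Municipal Certificate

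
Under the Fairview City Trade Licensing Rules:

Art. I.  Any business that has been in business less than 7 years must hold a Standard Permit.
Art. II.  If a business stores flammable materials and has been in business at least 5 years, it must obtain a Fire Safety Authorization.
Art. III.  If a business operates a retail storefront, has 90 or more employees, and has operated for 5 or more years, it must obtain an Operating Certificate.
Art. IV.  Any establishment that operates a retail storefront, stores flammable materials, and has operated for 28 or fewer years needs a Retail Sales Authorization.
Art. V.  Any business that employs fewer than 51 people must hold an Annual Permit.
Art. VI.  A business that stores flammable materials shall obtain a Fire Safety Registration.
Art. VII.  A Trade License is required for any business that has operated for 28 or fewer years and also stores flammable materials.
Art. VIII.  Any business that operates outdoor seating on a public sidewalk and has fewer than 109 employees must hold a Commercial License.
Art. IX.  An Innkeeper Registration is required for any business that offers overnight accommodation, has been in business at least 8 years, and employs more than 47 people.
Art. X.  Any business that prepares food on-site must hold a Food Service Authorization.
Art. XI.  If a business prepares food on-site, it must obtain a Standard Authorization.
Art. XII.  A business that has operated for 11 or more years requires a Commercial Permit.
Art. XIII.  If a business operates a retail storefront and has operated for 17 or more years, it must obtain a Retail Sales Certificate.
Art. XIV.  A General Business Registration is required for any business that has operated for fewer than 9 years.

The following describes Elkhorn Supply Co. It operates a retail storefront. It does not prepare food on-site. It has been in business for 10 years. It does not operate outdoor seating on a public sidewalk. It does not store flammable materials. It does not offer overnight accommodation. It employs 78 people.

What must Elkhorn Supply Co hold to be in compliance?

None

Art. I. years in business 10 ≥ 7 → Standard Permit not required.
Art. II. does not store flammable materials; years in business 10 ≥ 5 → Fire Safety Authorization not required.
Art. III. operates a retail storefront; employees 78 < 90; years in business 10 ≥ 5 → Operating Certificate not required.
Art. IV. operates a retail storefront; does not store flammable materials; years in business 10 ≤ 28 → Retail Sales Authorization not required.
Art. V. employees 78 ≥ 51 → Annual Permit not required.
Art. VI. does not store flammable materials → Fire Safety Registration not required.
Art. VII. years in business 10 ≤ 28; does not store flammable materials → Trade License not required.
Art. VIII. does not operate outdoor seating on a public sidewalk; employees 78 < 109 → Commercial License not required.
Art. IX. does not offer overnight accommodation; years in business 10 ≥ 8; employees 78 > 47 → Innkeeper Registration not required.
Art. X. does not prepare food on-site → Food Service Authorization not required.
Art. XI. does not prepare food on-site → Standard Authorization not required.
Art. XII. years in business 10 < 11 → Commercial Permit not required.
Art. XIII. operates a retail storefront; years in business 10 < 17 → Retail Sales Certificate not required.
Art. XIV. years in business 10 ≥ 9 → General Business Registration not required.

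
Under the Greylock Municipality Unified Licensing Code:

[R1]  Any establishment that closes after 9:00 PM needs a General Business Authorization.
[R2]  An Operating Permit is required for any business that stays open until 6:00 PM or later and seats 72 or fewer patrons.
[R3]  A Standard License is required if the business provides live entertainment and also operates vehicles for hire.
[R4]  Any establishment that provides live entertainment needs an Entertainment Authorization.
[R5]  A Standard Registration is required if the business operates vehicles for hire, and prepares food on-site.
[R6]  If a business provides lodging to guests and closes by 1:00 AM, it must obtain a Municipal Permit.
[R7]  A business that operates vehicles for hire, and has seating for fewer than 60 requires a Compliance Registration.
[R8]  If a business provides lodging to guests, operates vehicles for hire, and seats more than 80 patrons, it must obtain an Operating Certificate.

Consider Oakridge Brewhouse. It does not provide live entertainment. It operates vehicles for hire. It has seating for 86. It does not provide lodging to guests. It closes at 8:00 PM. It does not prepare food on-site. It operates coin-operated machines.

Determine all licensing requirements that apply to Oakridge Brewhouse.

None

[R1] closes 8:00 PM, at/before 9:00 PM → General Business Authorization not required.
[R2] closes 8:00 PM, after 6:00 PM; seating 86 > 72 → Operating Permit not required.
[R3] does not provide live entertainment; operates vehicles for hire → Standard License not required.
[R4] does not provide live entertainment → Entertainment Authorization not required.
[R5] operates vehicles for hire; does not prepare food on-site → Standard Registration not required.
[R6] does not provide lodging to guests; closes 8:00 PM, at/before 1:00 AM → Municipal Permit not required.
[R7] operates vehicles for hire; seating 86 ≥ 60 → Compliance Registration not required.
[R8] does not provide lodging to guests; operates vehicles for hire; seating 86 > 80 → Operating Certificate not required.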